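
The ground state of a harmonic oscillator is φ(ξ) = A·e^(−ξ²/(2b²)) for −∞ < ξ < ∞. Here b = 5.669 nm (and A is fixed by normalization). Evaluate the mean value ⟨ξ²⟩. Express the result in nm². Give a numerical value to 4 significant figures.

The expectation value is the |φ|²-weighted average of ξ^2: ∫ ξ^2|φ|² dξ.
Evaluating both integrals, ⟨ξ²⟩ = b^2/2.
Putting b = 5.669 gives 16.069.

⟨ξ^2⟩ ≈ 16.07 nm^2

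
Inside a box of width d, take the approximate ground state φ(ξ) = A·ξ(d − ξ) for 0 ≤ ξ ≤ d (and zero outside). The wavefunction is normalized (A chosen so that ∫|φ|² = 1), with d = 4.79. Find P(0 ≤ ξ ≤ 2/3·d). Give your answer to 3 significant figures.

The probability is P = ∫ |φ|² dξ over [0, 2/3·d].
Since A² = 1/(d^5/30), this is the region integral divided by the full normalization integral.
Let u = ξ/d; then A² and the length scale cancel, so P = ∫_{0}^{2/3} u^2·(1 - u)^2 du ÷ ∫_{0}^{1} u^2·(1 - u)^2 du.
An antiderivative of u^2·(1 - u)^2 is u^3·(6·u^2 - 15·u + 10)/30; evaluating from 0 to 2/3 gives 32/1215, while the full integral is 1/30.
This works out to P = 64/81.

P ≈ 0.790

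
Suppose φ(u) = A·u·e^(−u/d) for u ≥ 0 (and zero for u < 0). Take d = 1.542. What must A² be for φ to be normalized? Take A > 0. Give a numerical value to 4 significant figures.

A^2 ≈ 1.091

The normalization condition is ∫|φ|² du = 1 from 0 to ∞.
Recall ∫₀^∞ u^m e^(−u/β) du = m!·β^(m+1), ∫|φ|² du = A²·(d^3/4).
Substituting d = 1.542 gives A² = 1.0910, so A = 1.0445.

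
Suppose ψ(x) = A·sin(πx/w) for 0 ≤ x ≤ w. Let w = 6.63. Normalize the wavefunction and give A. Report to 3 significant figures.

Normalization requires ∫|ψ|² dx = 1, integrated from 0 to w.
∫|ψ|² dx = A²·(w/2).
With w = 6.63: A² = 0.3017 and A = 0.5492.

A ≈ 0.549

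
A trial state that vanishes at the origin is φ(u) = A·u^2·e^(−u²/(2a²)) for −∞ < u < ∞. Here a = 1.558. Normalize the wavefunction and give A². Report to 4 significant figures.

A^2 ≈ 0.08195

We need A² ∫|f|² du = 1, taking the integral from −∞ to ∞.
Carrying out the integral gives A² · 3·√(π)·a^5/4.
Hence A² = 1/[3·√(π)·a^5/4].
Substituting a = 1.558 gives A² = 0.081946, so A = 0.28626.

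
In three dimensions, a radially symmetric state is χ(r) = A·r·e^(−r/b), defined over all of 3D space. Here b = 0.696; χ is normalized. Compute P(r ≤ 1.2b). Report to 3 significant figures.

P ≈ 0.0959

Integrate the radial probability density 4πr²|χ|² over r ≤ 1.2b.
The full normalization integral is A²·[3·π·b^5] = 1, fixing A².
Substituting u = r/b, A², 4π and the length scale all cancel in the ratio: P = ∫_{0}^{1.2} u^4·e^(-2·u) du / ∫_{0}^{∞} u^4·e^(-2·u) du.
An antiderivative of u^4·e^(-2·u) is -(u^4/2 + u^3 + 3·u^2/2 + 3·u/2 + 3/4)·e^(-2·u); evaluating from 0 to 1.2 gives ≈ 0.071901, while the full integral is 3/4.
Taking the ratio yields P = 0.09587.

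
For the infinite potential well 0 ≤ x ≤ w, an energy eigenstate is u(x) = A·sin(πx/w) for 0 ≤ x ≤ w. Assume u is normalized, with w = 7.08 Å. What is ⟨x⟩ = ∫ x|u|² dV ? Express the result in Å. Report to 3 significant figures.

⟨x⟩ = ∫ x |u|² dx over the full domain.
Evaluating both integrals, ⟨x⟩ = w/2.
Putting w = 7.08 gives 3.540.

⟨x⟩ ≈ 3.54 Å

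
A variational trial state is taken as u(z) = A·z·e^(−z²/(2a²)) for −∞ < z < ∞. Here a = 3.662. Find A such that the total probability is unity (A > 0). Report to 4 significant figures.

The normalization condition is ∫|u|² dz = 1 from −∞ to ∞.
Using the Gaussian integral ∫_{−∞}^{∞} e^(−αz²) dz = √(π/α), carrying out the integral gives A² · √(π)·a^3/2.
So A² = (√(π)·a^3/2)^(−1).
With a = 3.662: A² = 0.022977 and A = 0.15158.

A ≈ 0.1516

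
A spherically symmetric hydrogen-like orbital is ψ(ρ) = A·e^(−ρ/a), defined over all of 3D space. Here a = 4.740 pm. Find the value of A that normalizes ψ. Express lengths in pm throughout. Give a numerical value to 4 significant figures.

Require ∫ |ψ|² 4πρ² dρ = 1 over the whole domain.
(Spherical symmetry: dV = 4πρ² dρ.)
Carrying out the integral gives A² · π·a^3.
Hence A² = 1/[π·a^3].
Substituting a = 4.740 gives A² = 0.0029889, so A = 0.054671.

A ≈ 0.05467 pm^(-3/2)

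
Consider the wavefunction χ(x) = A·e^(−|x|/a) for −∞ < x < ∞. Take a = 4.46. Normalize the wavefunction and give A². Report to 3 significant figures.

A^2 ≈ 0.224

We need A² ∫|f|² dx = 1, taking the integral from −∞ to ∞.
With ∫₀^∞ x^0 e^(−αx) dx = 0!/α^1, ∫|χ|² dx = A²·(a).
Hence A² = 1/[a].
With a = 4.46: A² = 0.2242 and A = 0.4735.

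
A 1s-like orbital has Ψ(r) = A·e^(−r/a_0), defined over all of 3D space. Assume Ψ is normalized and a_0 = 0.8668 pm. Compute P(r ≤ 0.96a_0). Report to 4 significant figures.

P ≈ 0.3017

Integrate the radial probability density 4πr²|Ψ|² over r ≤ 0.96a_0.
The full normalization integral is A²·[π·a_0^3] = 1, fixing A².
Substituting u = r/a_0, A², 4π and the length scale all cancel in the ratio: P = ∫_{0}^{0.96} u^2·e^(-2·u) du / ∫_{0}^{∞} u^2·e^(-2·u) du.
An antiderivative of u^2·e^(-2·u) is -(2·u^2 + 2·u + 1)·e^(-2·u)/4; evaluating from 0 to 0.96 gives 1/4 - 2977·e^(-48/25)/2500, while the full integral is 1/4.
Taking the ratio yields P = 0.30168.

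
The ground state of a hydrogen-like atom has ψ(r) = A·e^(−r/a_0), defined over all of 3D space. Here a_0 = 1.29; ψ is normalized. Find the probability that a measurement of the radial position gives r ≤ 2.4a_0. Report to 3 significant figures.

P = ∫ |ψ|² 4πr² dr over r ≤ 2.4a_0.
Normalization gives A² = 1/(π·a_0^3).
Substituting u = r/a_0, A², 4π and the length scale all cancel in the ratio: P = ∫_{0}^{2.4} u^2·e^(-2·u) du / ∫_{0}^{∞} u^2·e^(-2·u) du.
With ∫ u^2·e^(-2·u) du = -(2·u^2 + 2·u + 1)·e^(-2·u)/4 + C, the region integral is 1/4 - 433·e^(-24/5)/100 and the full one is 1/4.
Taking the ratio yields P = 0.8575.

P ≈ 0.857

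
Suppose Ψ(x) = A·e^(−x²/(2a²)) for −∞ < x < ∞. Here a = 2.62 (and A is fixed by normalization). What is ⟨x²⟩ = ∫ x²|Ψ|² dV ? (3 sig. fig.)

By definition ⟨x²⟩ = ∫ x^2 |Ψ(x)|² dx.
Evaluating both integrals, ⟨x²⟩ = a^2/2.
Putting a = 2.62 gives 3.432.

⟨x^2⟩ ≈ 3.43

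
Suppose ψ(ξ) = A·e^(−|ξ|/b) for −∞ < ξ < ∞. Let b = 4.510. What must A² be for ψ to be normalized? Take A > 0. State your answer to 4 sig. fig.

A^2 ≈ 0.2217

Normalization requires ∫|ψ|² dξ = 1, integrated from −∞ to ∞.
With ψ = A·e^(−|ξ|/b), the integral evaluates to A²·[b].
Setting this equal to 1 gives A² = 1/(b).
With b = 4.510: A² = 0.22173 and A = 0.47088.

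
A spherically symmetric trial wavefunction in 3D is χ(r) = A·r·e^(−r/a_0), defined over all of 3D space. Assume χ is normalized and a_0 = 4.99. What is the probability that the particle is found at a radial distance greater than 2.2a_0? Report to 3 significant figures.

With dV = 4πr²dr, the probability is ∫|χ|² dV over r > 2.2a_0.
A² is fixed by ∫₀^∞ 4πr²|χ|² dr = 1, i.e. A² = (3·π·a_0^5)^(−1).
Let u = r/a_0; then A², 4π and the length scale all cancel, so P = ∫_{2.2}^{∞} u^4·e^(-2·u) du ÷ ∫_{0}^{∞} u^4·e^(-2·u) du.
With ∫ u^4·e^(-2·u) du = -(u^4/2 + u^3 + 3·u^2/2 + 3·u/2 + 3/4)·e^(-2·u) + C, the region integral is ≈ 0.41339 and the full one is 3/4.
Taking the ratio yields P = 0.5512.

P ≈ 0.551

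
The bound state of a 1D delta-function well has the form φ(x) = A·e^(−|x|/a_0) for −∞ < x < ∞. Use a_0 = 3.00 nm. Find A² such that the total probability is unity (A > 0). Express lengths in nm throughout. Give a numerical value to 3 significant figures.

Require ∫ |φ|² dx = 1 over the whole domain.
With ∫₀^∞ x^0 e^(−αx) dx = 0!/α^1, with φ = A·e^(−|x|/a_0), the integral evaluates to A²·[a_0].
So A² = (a_0)^(−1).
Plugging in a_0 = 3.00 yields A = 0.5774.

A^2 ≈ 0.333 nm^(-1)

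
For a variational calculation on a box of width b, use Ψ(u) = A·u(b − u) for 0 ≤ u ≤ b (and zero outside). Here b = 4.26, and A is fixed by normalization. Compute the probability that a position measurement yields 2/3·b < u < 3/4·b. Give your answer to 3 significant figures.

P ≈ 0.106

P = ∫_{2/3·b}^{3/4·b} |Ψ(u)|² du.
With A² fixed by ∫|Ψ|² = 1, i.e. A² = (b^5/30)^(−1), substitute and integrate.
In terms of t = u/b (A² and the length scale cancel between numerator and denominator), P = [∫_{2/3}^{3/4} t^2·(1 - t)^2 dt] / [∫_{0}^{1} t^2·(1 - t)^2 dt].
With ∫ t^2·(1 - t)^2 dt = t^3·(6·t^2 - 15·t + 10)/30 + C, the region integral is ≈ 0.0035454 and the full one is 1/30.
Taking the ratio, P = 0.1064.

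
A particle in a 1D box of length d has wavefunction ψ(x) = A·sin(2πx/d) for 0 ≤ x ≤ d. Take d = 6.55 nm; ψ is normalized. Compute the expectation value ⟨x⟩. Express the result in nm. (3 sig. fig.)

⟨x⟩ ≈ 3.28 nm

By definition ⟨x⟩ = ∫ x |ψ(x)|² dx.
With ∫₀^d sin²(nπx/d) dx = d/2, since the A² factors cancel between numerator and denominator, ⟨x⟩ = d/2.
With d = 6.55, ⟨x⟩ = 3.275.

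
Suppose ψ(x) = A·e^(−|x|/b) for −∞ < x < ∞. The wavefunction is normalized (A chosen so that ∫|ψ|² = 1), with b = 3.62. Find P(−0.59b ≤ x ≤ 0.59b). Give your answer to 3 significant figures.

P = ∫_{−0.59b}^{0.59b} |ψ(x)|² dx.
Since A² = 1/(b), this is the region integral divided by the full normalization integral.
Both integrals are even about x = 0, so only the x ≥ 0 halves are needed (the factors of 2 cancel). In terms of u = x/b (A² and the length scale cancel between numerator and denominator), P = [∫_{0}^{0.59} e^(-2·u) du] / [∫_{0}^{∞} e^(-2·u) du].
An antiderivative of e^(-2·u) is -e^(-2·u)/2; evaluating from 0 to 0.59 gives 1/2 - e^(-59/50)/2, while the full integral is 1/2.
The result is P = 0.6927.

P ≈ 0.693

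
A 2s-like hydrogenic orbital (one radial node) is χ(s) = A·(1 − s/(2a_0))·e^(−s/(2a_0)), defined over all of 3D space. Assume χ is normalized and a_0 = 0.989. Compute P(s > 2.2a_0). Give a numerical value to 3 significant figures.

Integrate the radial probability density 4πs²|χ|² over s > 2.2a_0.
The full normalization integral is A²·[8·π·a_0^3] = 1, fixing A².
Substituting u = s/a_0, A², 4π and the length scale all cancel in the ratio: P = ∫_{2.2}^{∞} u^2·(1 - u/2)^2·e^(-u) du / ∫_{0}^{∞} u^2·(1 - u/2)^2·e^(-u) du.
With ∫ u^2·(1 - u/2)^2·e^(-u) du = -(u^4/4 + u^2 + 2·u + 2)·e^(-u) + C, the region integral is ≈ 1.8943 and the full one is 2.
This evaluates to P = 0.9472.

P ≈ 0.947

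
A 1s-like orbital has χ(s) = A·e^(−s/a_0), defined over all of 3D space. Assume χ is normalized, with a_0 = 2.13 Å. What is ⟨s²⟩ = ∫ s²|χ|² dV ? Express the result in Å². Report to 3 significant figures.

By definition ⟨s²⟩ = ∫ s^2 |χ(s)|² 4πs² ds.
Using ∫₀^∞ sⁿ e^(−αs) ds = n!/αⁿ⁺¹, the ratio of the moment integral to the normalization integral gives ⟨s²⟩ = 3·a_0^2.
Putting a_0 = 2.13 gives 13.61.

⟨s^2⟩ ≈ 13.6 Å^2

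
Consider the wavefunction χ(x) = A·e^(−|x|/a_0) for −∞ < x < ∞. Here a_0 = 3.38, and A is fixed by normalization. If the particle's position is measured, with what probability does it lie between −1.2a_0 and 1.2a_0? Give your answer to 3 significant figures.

P ≈ 0.909

|χ|² is the probability density, so P = ∫_{−1.2a_0}^{1.2a_0} |χ|² dx.
With A² fixed by ∫|χ|² = 1, i.e. A² = (a_0)^(−1), substitute and integrate.
Both integrals are even about x = 0, so only the x ≥ 0 halves are needed (the factors of 2 cancel). Let u = x/a_0; then A² and the length scale cancel, so P = ∫_{0}^{1.2} e^(-2·u) du ÷ ∫_{0}^{∞} e^(-2·u) du.
An antiderivative of e^(-2·u) is -e^(-2·u)/2; evaluating from 0 to 1.2 gives 1/2 - e^(-12/5)/2, while the full integral is 1/2.
Evaluating gives P = 0.9093.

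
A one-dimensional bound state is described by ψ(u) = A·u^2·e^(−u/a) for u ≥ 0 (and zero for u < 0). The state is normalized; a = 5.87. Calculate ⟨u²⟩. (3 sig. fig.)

⟨u^2⟩ ≈ 258

⟨u²⟩ = ∫ u^2 |ψ|² du over the full domain.
Since the A² factors cancel between numerator and denominator, ⟨u²⟩ = 15·a^2/2.
Putting a = 5.87 gives 258.4.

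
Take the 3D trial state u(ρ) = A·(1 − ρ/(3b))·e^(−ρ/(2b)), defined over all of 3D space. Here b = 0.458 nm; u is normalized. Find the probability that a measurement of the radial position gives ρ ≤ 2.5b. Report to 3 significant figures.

P = ∫ |u|² 4πρ² dρ over ρ ≤ 2.5b.
The full normalization integral is A²·[8·π·b^3/3] = 1, fixing A².
Let t = ρ/b; then A², 4π and the length scale all cancel, so P = ∫_{0}^{2.5} t^2·(1 - t/3)^2·e^(-t) dt ÷ ∫_{0}^{∞} t^2·(1 - t/3)^2·e^(-t) dt.
Using ∫ t^2·(1 - t/3)^2·e^(-t) dt = (-t^4 + 2·t^3 - 3·t^2 - 6·t - 6)·e^(-t)/9, the numerator is 2/3 - 761·e^(-5/2)/144 and the denominator is 2/3.
The region integral divided by the full integral gives P = 0.3493.

P ≈ 0.349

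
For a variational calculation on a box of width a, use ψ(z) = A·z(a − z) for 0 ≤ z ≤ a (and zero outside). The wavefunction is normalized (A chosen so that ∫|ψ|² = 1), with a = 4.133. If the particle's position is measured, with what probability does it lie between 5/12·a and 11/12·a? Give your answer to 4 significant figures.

P ≈ 0.6483

|ψ|² is the probability density, so P = ∫_{5/12·a}^{11/12·a} |ψ|² dz.
Since A² = 1/(a^5/30), this is the region integral divided by the full normalization integral.
In terms of u = z/a (A² and the length scale cancel between numerator and denominator), P = [∫_{5/12}^{11/12} u^2·(1 - u)^2 du] / [∫_{0}^{1} u^2·(1 - u)^2 du].
Using ∫ u^2·(1 - u)^2 du = u^3·(6·u^2 - 15·u + 10)/30, the numerator is ≈ 0.0216098 and the denominator is 1/30.
This works out to P = 4481/6912.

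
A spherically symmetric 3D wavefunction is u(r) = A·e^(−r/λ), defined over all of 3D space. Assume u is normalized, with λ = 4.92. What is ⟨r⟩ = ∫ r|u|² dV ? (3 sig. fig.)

The expectation value is the |u|²-weighted average of r: ∫ r|u|² 4πr² dr.
The ratio of the moment integral to the normalization integral gives ⟨r⟩ = 3·λ/2.
Putting λ = 4.92 gives 7.380.

⟨r⟩ ≈ 7.38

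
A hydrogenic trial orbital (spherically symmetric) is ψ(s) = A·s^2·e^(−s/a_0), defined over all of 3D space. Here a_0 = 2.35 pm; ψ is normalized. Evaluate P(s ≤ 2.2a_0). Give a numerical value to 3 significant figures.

P ≈ 0.156

With dV = 4πs²ds, the probability is ∫|ψ|² dV over s ≤ 2.2a_0.
Normalization gives A² = 1/(45·π·a_0^7/2).
Substituting u = s/a_0, A², 4π and the length scale all cancel in the ratio: P = ∫_{0}^{2.2} u^6·e^(-2·u) du / ∫_{0}^{∞} u^6·e^(-2·u) du.
With ∫ u^6·e^(-2·u) du = -(4·u^6 + 12·u^5 + 30·u^4 + 60·u^3 + 90·u^2 + 90·u + 45)·e^(-2·u)/8 + C, the region integral is ≈ 0.87950 and the full one is 45/8.
This evaluates to P = 0.1564.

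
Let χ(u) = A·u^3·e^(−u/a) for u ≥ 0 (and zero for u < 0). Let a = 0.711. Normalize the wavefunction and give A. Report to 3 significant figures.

Require ∫ |χ|² du = 1 over the whole domain.
With χ = A·u^3·e^(−u/a), the integral evaluates to A²·[45·a^7/8].
So A² = (45·a^7/8)^(−1).
Substituting a = 0.711 gives A² = 1.935, so A = 1.391.

A ≈ 1.39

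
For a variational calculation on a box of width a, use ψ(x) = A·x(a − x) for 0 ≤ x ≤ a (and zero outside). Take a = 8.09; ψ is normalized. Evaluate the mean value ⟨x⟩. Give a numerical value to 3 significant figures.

By definition ⟨x⟩ = ∫ x |ψ(x)|² dx.
Evaluating both integrals, ⟨x⟩ = a/2.
With a = 8.09, ⟨x⟩ = 4.045.

⟨x⟩ ≈ 4.05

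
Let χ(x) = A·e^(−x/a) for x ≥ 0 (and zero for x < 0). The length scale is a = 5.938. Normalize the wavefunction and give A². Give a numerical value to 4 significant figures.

A^2 ≈ 0.3368

We need A² ∫|f|² dx = 1, taking the integral from 0 to ∞.
Using ∫₀^∞ xⁿ e^(−αx) dx = n!/αⁿ⁺¹, the integral (without the A² prefactor) comes out to a/2.
So A² = (a/2)^(−1).
Substituting a = 5.938 gives A² = 0.33681, so A = 0.58036.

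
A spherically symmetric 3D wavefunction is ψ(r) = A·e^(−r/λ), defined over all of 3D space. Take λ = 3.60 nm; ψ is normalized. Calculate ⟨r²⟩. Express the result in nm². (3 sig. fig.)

⟨r^2⟩ ≈ 38.9 nm^2

The expectation value is the |ψ|²-weighted average of r^2: ∫ r^2|ψ|² 4πr² dr.
Recall ∫₀^∞ r^m e^(−r/β) dr = m!·β^(m+1), evaluating both integrals, ⟨r²⟩ = 3·λ^2.
Putting λ = 3.60 gives 38.88.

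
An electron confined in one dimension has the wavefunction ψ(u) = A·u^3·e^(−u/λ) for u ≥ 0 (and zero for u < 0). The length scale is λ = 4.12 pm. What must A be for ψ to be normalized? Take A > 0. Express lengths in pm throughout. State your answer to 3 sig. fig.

A ≈ 0.00297 pm^(-7/2)

We need A² ∫|f|² du = 1, taking the integral from 0 to ∞.
∫|ψ|² du = A²·(45·λ^7/8).
So A² = (45·λ^7/8)^(−1).
Plugging in λ = 4.12 yields A = 0.002970.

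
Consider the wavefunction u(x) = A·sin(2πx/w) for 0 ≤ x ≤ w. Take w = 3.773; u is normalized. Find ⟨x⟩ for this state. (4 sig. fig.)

⟨x⟩ ≈ 1.887

By definition ⟨x⟩ = ∫ x |u(x)|² dx.
Using sin²θ = (1 − cos 2θ)/2, the ratio of the moment integral to the normalization integral gives ⟨x⟩ = w/2.
Putting w = 3.773 gives 1.8865.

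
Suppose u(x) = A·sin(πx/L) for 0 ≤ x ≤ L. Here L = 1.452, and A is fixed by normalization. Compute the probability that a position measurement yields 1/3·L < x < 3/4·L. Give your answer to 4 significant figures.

P ≈ 0.7137

|u|² is the probability density, so P = ∫_{1/3·L}^{3/4·L} |u|² dx.
The normalization integral ∫|u|²dx over the whole domain equals L/2·A², and A² cancels in the ratio.
Substituting t = x/L, A² and the length scale cancel in the ratio: P = ∫_{1/3}^{3/4} sin(π·t)^2 dt / ∫_{0}^{1} sin(π·t)^2 dt.
With ∫ sin(π·t)^2 dt = t/2 - sin(2·π·t)/(4·π) + C, the region integral is √(3)/(8·π) + 1/(4·π) + 5/24 and the full one is 1/2.
This works out to P = (3·√(3) + 6 + 5·π)/(12·π).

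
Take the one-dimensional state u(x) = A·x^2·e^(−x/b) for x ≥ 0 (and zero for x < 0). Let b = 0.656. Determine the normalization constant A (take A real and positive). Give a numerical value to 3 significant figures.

We need A² ∫|f|² dx = 1, taking the integral from 0 to ∞.
Recall ∫₀^∞ x^m e^(−x/β) dx = m!·β^(m+1), carrying out the integral gives A² · 3·b^5/4.
Setting this equal to 1 gives A² = 1/(3·b^5/4).
With b = 0.656: A² = 10.98 and A = 3.313.

A ≈ 3.31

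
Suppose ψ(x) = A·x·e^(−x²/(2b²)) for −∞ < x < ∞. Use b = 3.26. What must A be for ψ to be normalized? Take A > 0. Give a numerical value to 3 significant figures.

A ≈ 0.180

Require ∫ |ψ|² dx = 1 over the whole domain.
∫|ψ|² dx = A²·(√(π)·b^3/2).
Hence A² = 1/[√(π)·b^3/2].
With b = 3.26: A² = 0.03257 and A = 0.1805.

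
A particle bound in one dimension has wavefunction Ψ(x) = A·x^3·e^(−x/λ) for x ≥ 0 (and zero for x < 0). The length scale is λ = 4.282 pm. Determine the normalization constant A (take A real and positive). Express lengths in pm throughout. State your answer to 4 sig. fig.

A ≈ 0.002595 pm^(-7/2)

Require ∫ |Ψ|² dx = 1 over the whole domain.
With Ψ = A·x^3·e^(−x/λ), the integral evaluates to A²·[45·λ^7/8].
So A² = (45·λ^7/8)^(−1).
Substituting λ = 4.282 gives A² = 0.0000067352, so A = 0.0025952.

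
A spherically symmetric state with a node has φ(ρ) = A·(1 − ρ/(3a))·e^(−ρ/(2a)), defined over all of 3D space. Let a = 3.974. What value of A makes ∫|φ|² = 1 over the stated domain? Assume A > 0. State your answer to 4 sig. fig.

We need A² ∫|f|² 4πρ² dρ = 1, taking the integral from 0 to ∞.
Recall ∫₀^∞ ρ^m e^(−ρ/β) dρ = m!·β^(m+1), carrying out the integral gives A² · 8·π·a^3/3.
So A² = (8·π·a^3/3)^(−1).
With a = 3.974: A² = 0.0019019 and A = 0.043611.

A ≈ 0.04361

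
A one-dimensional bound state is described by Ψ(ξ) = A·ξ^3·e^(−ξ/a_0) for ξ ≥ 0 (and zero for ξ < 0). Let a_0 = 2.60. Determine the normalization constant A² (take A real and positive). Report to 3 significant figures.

The normalization condition is ∫|Ψ|² dξ = 1 from 0 to ∞.
∫|Ψ|² dξ = A²·(45·a_0^7/8).
So A² = (45·a_0^7/8)^(−1).
Substituting a_0 = 2.60 gives A² = 0.0002213, so A = 0.01488.

A^2 ≈ 0.000221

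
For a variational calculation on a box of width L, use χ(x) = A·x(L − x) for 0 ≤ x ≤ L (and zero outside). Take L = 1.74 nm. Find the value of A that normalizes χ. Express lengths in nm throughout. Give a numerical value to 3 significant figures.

A ≈ 1.37 nm^(-5/2)

The normalization condition is ∫|χ|² dx = 1 from 0 to L.
With χ = A·x(L − x), the integral evaluates to A²·[L^5/30].
Setting this equal to 1 gives A² = 1/(L^5/30).
Plugging in L = 1.74 yields A = 1.371.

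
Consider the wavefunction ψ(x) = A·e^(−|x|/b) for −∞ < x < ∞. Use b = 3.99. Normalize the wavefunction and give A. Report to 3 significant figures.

Require ∫ |ψ|² dx = 1 over the whole domain.
Using ∫₀^∞ xⁿ e^(−αx) dx = n!/αⁿ⁺¹, with ψ = A·e^(−|x|/b), the integral evaluates to A²·[b].
With b = 3.99: A² = 0.2506 and A = 0.5006.

A ≈ 0.501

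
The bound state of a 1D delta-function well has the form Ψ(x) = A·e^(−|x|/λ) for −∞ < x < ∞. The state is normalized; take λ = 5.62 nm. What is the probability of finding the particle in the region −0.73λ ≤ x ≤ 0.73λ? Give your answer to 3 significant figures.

P ≈ 0.768

P = ∫_{−0.73λ}^{0.73λ} |Ψ(x)|² dx.
The normalization integral ∫|Ψ|²dx over the whole domain equals λ·A², and A² cancels in the ratio.
By symmetry take twice the x ≥ 0 contribution in numerator and denominator; the 2's cancel. Let u = x/λ; then A² and the length scale cancel, so P = ∫_{0}^{0.73} e^(-2·u) du ÷ ∫_{0}^{∞} e^(-2·u) du.
Using ∫ e^(-2·u) du = -e^(-2·u)/2, the numerator is 1/2 - e^(-73/50)/2 and the denominator is 1/2.
Taking the ratio, P = 0.7678.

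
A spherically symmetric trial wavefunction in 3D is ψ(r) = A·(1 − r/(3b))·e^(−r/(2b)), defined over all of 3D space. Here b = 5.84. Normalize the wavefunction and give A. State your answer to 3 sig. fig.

A ≈ 0.0245

We need A² ∫|f|² 4πr² dr = 1, taking the integral from 0 to ∞.
The angular integral contributes 4π, leaving ∫₀^∞ r²|ψ|² dr.
Using ∫₀^∞ rⁿ e^(−αr) dr = n!/αⁿ⁺¹, with ψ = A·(1 − r/(3b))·e^(−r/(2b)), the integral evaluates to A²·[8·π·b^3/3].
With b = 5.84: A² = 0.0005993 and A = 0.02448.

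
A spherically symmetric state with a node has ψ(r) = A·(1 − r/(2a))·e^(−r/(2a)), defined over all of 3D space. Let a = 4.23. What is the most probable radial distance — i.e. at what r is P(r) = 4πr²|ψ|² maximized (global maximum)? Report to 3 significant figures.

The maximum of P(r) = 4πr²|ψ|² occurs where its derivative vanishes.
Solving yields r = a·(√(5) + 3).
With a = 4.23, the most probable radial distance is 22.15.

r ≈ 22.1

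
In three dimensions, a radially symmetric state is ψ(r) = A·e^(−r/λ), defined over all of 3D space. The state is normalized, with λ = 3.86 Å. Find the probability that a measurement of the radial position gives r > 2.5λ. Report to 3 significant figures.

P ≈ 0.125

With dV = 4πr²dr, the probability is ∫|ψ|² dV over r > 2.5λ.
The full normalization integral is A²·[π·λ^3] = 1, fixing A².
Let u = r/λ; then A², 4π and the length scale all cancel, so P = ∫_{2.5}^{∞} u^2·e^(-2·u) du ÷ ∫_{0}^{∞} u^2·e^(-2·u) du.
With ∫ u^2·e^(-2·u) du = -(2·u^2 + 2·u + 1)·e^(-2·u)/4 + C, the region integral is 37·e^(-5)/8 and the full one is 1/4.
This evaluates to P = 0.1247.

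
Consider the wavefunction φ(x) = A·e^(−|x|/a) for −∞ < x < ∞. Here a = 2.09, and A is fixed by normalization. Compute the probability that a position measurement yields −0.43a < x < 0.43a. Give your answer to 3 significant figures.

P ≈ 0.577

|φ|² is the probability density, so P = ∫_{−0.43a}^{0.43a} |φ|² dx.
The normalization integral ∫|φ|²dx over the whole domain equals a·A², and A² cancels in the ratio.
Both integrals are even about x = 0, so only the x ≥ 0 halves are needed (the factors of 2 cancel). Let u = x/a; then A² and the length scale cancel, so P = ∫_{0}^{0.43} e^(-2·u) du ÷ ∫_{0}^{∞} e^(-2·u) du.
With ∫ e^(-2·u) du = -e^(-2·u)/2 + C, the region integral is 1/2 - e^(-43/50)/2 and the full one is 1/2.
Evaluating gives P = 0.5768.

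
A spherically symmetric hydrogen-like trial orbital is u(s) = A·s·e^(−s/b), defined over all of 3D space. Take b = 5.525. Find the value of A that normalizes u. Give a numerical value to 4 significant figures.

A ≈ 0.004540

We need A² ∫|f|² 4πs² ds = 1, taking the integral from 0 to ∞.
In 3D with spherical symmetry the volume element is 4πs² ds.
The integral (without the A² prefactor) comes out to 3·π·b^5.
Setting this equal to 1 gives A² = 1/(3·π·b^5).
With b = 5.525: A² = 0.000020610 and A = 0.0045398.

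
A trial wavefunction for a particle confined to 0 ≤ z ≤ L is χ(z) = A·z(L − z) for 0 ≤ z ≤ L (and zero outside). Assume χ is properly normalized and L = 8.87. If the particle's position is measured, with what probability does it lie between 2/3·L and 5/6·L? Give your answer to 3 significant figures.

The probability is P = ∫ |χ|² dz over [2/3·L, 5/6·L].
With A² fixed by ∫|χ|² = 1, i.e. A² = (L^5/30)^(−1), substitute and integrate.
Let u = z/L; then A² and the length scale cancel, so P = ∫_{2/3}^{5/6} u^2·(1 - u)^2 du ÷ ∫_{0}^{1} u^2·(1 - u)^2 du.
With ∫ u^2·(1 - u)^2 du = u^3·(6·u^2 - 15·u + 10)/30 + C, the region integral is ≈ 0.0058128 and the full one is 1/30.
The result is P = 113/648.

P ≈ 0.174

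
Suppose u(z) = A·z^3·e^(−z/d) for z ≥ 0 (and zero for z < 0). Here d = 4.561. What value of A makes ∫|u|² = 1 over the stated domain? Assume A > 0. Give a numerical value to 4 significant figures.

The normalization condition is ∫|u|² dz = 1 from 0 to ∞.
Using ∫₀^∞ zⁿ e^(−αz) dz = n!/αⁿ⁺¹, with u = A·z^3·e^(−z/d), the integral evaluates to A²·[45·d^7/8].
Setting this equal to 1 gives A² = 1/(45·d^7/8).
Plugging in d = 4.561 yields A = 0.0020808.

A ≈ 0.002081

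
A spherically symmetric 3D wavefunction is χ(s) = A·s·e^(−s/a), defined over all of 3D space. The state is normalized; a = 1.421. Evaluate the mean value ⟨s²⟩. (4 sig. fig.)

⟨s²⟩ = ∫ s^2 |χ|² 4πs² ds over the full domain.
The ratio of the moment integral to the normalization integral gives ⟨s²⟩ = 15·a^2/2.
With a = 1.421, ⟨s^2⟩ = 15.144.

⟨s^2⟩ ≈ 15.14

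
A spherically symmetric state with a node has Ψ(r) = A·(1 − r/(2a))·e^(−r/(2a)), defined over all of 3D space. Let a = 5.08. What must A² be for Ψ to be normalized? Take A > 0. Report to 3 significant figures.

A^2 ≈ 0.000304

Require ∫ |Ψ|² 4πr² dr = 1 over the whole domain.
In 3D with spherical symmetry the volume element is 4πr² dr.
Using ∫₀^∞ rⁿ e^(−αr) dr = n!/αⁿ⁺¹, carrying out the integral gives A² · 8·π·a^3.
Setting this equal to 1 gives A² = 1/(8·π·a^3).
With a = 5.08: A² = 0.0003035 and A = 0.01742.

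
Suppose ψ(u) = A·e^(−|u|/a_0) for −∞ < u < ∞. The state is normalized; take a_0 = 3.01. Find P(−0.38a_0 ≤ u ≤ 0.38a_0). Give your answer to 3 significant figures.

P ≈ 0.532

|ψ|² is the probability density, so P = ∫_{−0.38a_0}^{0.38a_0} |ψ|² du.
Since A² = 1/(a_0), this is the region integral divided by the full normalization integral.
Both integrals are even about u = 0, so only the u ≥ 0 halves are needed (the factors of 2 cancel). Substituting t = u/a_0, A² and the length scale cancel in the ratio: P = ∫_{0}^{0.38} e^(-2·t) dt / ∫_{0}^{∞} e^(-2·t) dt.
An antiderivative of e^(-2·t) is -e^(-2·t)/2; evaluating from 0 to 0.38 gives 1/2 - e^(-19/25)/2, while the full integral is 1/2.
Evaluating gives P = 0.5323.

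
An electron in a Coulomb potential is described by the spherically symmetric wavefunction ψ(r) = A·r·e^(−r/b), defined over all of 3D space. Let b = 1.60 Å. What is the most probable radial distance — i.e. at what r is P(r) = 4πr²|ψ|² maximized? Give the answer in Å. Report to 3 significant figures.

r ≈ 3.20 Å

Set d/dr [P(r) = 4πr²|ψ|²] = 0 and solve for r > 0.
Solving yields r = 2·b.
With b = 1.60, the most probable radial distance is 3.200 Å.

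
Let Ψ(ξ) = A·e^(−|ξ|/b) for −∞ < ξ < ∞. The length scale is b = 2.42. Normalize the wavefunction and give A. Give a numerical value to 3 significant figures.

The normalization condition is ∫|Ψ|² dξ = 1 from −∞ to ∞.
Carrying out the integral gives A² · b.
Plugging in b = 2.42 yields A = 0.6428.

A ≈ 0.643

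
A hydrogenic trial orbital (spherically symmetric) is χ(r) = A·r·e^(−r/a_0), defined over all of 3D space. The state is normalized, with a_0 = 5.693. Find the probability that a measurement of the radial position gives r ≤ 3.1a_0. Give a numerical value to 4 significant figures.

P ≈ 0.7408

P = ∫ |χ|² 4πr² dr over r ≤ 3.1a_0.
A² is fixed by ∫₀^∞ 4πr²|χ|² dr = 1, i.e. A² = (3·π·a_0^5)^(−1).
Let u = r/a_0; then A², 4π and the length scale all cancel, so P = ∫_{0}^{3.1} u^4·e^(-2·u) du ÷ ∫_{0}^{∞} u^4·e^(-2·u) du.
Using ∫ u^4·e^(-2·u) du = -(u^4/2 + u^3 + 3·u^2/2 + 3·u/2 + 3/4)·e^(-2·u), the numerator is ≈ 0.555617 and the denominator is 3/4.
The region integral divided by the full integral gives P = 0.74082.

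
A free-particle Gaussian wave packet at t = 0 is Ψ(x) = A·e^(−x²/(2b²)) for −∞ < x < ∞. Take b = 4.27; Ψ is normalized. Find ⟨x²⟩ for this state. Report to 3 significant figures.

⟨x^2⟩ ≈ 9.12

By definition ⟨x²⟩ = ∫ x^2 |Ψ(x)|² dx.
Differentiating ∫e^(−αx²) dx = √(π/α) under α to get the higher moments, since the A² factors cancel between numerator and denominator, ⟨x²⟩ = b^2/2.
With b = 4.27, ⟨x^2⟩ = 9.116.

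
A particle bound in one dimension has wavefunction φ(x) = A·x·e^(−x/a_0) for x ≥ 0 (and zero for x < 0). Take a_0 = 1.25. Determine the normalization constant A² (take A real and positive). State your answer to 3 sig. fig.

A^2 ≈ 2.05

Normalization requires ∫|φ|² dx = 1, integrated from 0 to ∞.
With φ = A·x·e^(−x/a_0), the integral evaluates to A²·[a_0^3/4].
Plugging in a_0 = 1.25 yields A = 1.431.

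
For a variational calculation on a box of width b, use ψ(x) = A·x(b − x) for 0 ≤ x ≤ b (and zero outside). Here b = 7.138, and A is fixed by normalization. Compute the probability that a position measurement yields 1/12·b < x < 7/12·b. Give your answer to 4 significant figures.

P ≈ 0.6483

P = ∫_{1/12·b}^{7/12·b} |ψ(x)|² dx.
Since A² = 1/(b^5/30), this is the region integral divided by the full normalization integral.
Substituting u = x/b, A² and the length scale cancel in the ratio: P = ∫_{1/12}^{7/12} u^2·(1 - u)^2 du / ∫_{0}^{1} u^2·(1 - u)^2 du.
An antiderivative of u^2·(1 - u)^2 is u^3·(6·u^2 - 15·u + 10)/30; evaluating from 1/12 to 7/12 gives ≈ 0.0216098, while the full integral is 1/30.
Evaluating gives P = 4481/6912.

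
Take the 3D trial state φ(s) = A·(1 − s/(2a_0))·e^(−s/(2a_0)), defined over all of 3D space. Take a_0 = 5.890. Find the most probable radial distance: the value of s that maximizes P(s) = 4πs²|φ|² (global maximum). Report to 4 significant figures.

s ≈ 30.84

The maximum of P(s) = 4πs²|φ|² occurs where its derivative vanishes.
Solving yields s = a_0·(√(5) + 3).
With a_0 = 5.890, the most probable radial distance is 30.840.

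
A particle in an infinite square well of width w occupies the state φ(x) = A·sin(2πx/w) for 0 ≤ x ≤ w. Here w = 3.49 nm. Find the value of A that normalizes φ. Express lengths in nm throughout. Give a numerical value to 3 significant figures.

A ≈ 0.757 nm^(-1/2)

We need A² ∫|f|² dx = 1, taking the integral from 0 to w.
∫|φ|² dx = A²·(w/2).
With w = 3.49: A² = 0.5731 and A = 0.7570.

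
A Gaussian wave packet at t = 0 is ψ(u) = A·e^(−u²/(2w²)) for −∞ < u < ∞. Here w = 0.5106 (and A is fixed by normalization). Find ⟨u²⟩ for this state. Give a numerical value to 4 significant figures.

⟨u^2⟩ ≈ 0.1304

By definition ⟨u²⟩ = ∫ u^2 |ψ(u)|² du.
With ∫_{−∞}^{∞} u^(2m) e^(−αu²) du = (2m−1)!!·√π / (2^m α^(m+1/2)), since the A² factors cancel between numerator and denominator, ⟨u²⟩ = w^2/2.
Putting w = 0.5106 gives 0.13036.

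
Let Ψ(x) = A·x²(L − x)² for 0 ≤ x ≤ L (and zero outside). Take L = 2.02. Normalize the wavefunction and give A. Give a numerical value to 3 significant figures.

The normalization condition is ∫|Ψ|² dx = 1 from 0 to L.
Expanding the polynomial and integrating term by term, carrying out the integral gives A² · L^9/630.
Hence A² = 1/[L^9/630].
Plugging in L = 2.02 yields A = 1.061.

A ≈ 1.06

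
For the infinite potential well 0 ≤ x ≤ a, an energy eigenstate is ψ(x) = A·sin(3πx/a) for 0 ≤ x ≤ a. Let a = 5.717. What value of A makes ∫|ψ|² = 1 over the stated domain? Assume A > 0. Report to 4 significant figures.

The normalization condition is ∫|ψ|² dx = 1 from 0 to a.
The integral (without the A² prefactor) comes out to a/2.
Setting this equal to 1 gives A² = 1/(a/2).
With a = 5.717: A² = 0.34983 and A = 0.59147.

A ≈ 0.5915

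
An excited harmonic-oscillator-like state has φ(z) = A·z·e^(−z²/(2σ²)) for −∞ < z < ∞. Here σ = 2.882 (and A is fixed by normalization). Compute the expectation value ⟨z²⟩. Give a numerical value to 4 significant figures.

⟨z^2⟩ ≈ 12.46

By definition ⟨z²⟩ = ∫ z^2 |φ(z)|² dz.
Differentiating ∫e^(−αz²) dz = √(π/α) under α to get the higher moments, evaluating both integrals, ⟨z²⟩ = 3·σ^2/2.
With σ = 2.882, ⟨z^2⟩ = 12.459.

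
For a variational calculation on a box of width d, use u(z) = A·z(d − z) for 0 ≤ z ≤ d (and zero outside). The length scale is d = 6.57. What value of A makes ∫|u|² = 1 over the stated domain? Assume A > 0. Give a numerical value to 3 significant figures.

Require ∫ |u|² dz = 1 over the whole domain.
Expanding the polynomial and integrating term by term, ∫|u|² dz = A²·(d^5/30).
Setting this equal to 1 gives A² = 1/(d^5/30).
Substituting d = 6.57 gives A² = 0.002451, so A = 0.04950.

A ≈ 0.0495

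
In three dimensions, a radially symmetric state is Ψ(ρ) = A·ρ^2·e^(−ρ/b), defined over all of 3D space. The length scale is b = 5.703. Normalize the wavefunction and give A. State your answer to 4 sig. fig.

A ≈ 0.0002685

The normalization condition is ∫|Ψ|² 4πρ² dρ = 1 from 0 to ∞.
(Spherical symmetry: dV = 4πρ² dρ.)
The integral (without the A² prefactor) comes out to 45·π·b^7/2.
So A² = (45·π·b^7/2)^(−1).
Substituting b = 5.703 gives A² = 7.2101E-8, so A = 0.00026852.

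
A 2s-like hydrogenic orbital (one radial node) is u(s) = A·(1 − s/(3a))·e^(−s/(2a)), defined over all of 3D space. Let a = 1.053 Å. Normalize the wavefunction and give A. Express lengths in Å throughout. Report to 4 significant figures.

A ≈ 0.3197 Å^(-3/2)

We need A² ∫|f|² 4πs² ds = 1, taking the integral from 0 to ∞.
(Spherical symmetry: dV = 4πs² ds.)
Using ∫₀^∞ sⁿ e^(−αs) ds = n!/αⁿ⁺¹, with u = A·(1 − s/(3a))·e^(−s/(2a)), the integral evaluates to A²·[8·π·a^3/3].
With a = 1.053: A² = 0.10223 and A = 0.31974.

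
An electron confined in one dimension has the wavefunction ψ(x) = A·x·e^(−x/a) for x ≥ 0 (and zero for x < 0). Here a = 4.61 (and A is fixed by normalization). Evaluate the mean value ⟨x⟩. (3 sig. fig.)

The expectation value is the |ψ|²-weighted average of x: ∫ x|ψ|² dx.
With ∫₀^∞ x^3 e^(−αx) dx = 3!/α^4, evaluating both integrals, ⟨x⟩ = 3·a/2.
Putting a = 4.61 gives 6.915.

⟨x⟩ ≈ 6.92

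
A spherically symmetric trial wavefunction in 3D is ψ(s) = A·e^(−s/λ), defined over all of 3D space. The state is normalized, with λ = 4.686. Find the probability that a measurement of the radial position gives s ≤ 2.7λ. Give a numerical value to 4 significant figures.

With dV = 4πs²ds, the probability is ∫|ψ|² dV over s ≤ 2.7λ.
A² is fixed by ∫₀^∞ 4πs²|ψ|² ds = 1, i.e. A² = (π·λ^3)^(−1).
In terms of u = s/λ (A², 4π and the length scale all cancel between numerator and denominator), P = [∫_{0}^{2.7} u^2·e^(-2·u) du] / [∫_{0}^{∞} u^2·e^(-2·u) du].
An antiderivative of u^2·e^(-2·u) is -(2·u^2 + 2·u + 1)·e^(-2·u)/4; evaluating from 0 to 2.7 gives 1/4 - 1049·e^(-27/5)/200, while the full integral is 1/4.
The region integral divided by the full integral gives P = 0.90524.

P ≈ 0.9052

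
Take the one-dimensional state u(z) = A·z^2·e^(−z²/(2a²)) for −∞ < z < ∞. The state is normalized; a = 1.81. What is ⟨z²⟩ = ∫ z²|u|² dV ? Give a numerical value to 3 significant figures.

The expectation value is the |u|²-weighted average of z^2: ∫ z^2|u|² dz.
Using the Gaussian integral ∫_{−∞}^{∞} e^(−αz²) dz = √(π/α), since the A² factors cancel between numerator and denominator, ⟨z²⟩ = 5·a^2/2.
Putting a = 1.81 gives 8.190.

⟨z^2⟩ ≈ 8.19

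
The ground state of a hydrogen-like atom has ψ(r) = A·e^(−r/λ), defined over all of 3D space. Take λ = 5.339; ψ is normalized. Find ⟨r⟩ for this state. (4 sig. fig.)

⟨r⟩ ≈ 8.009

⟨r⟩ = ∫ r |ψ|² 4πr² dr over the full domain.
Using ∫₀^∞ rⁿ e^(−αr) dr = n!/αⁿ⁺¹, since the A² factors cancel between numerator and denominator, ⟨r⟩ = 3·λ/2.
With λ = 5.339, ⟨r⟩ = 8.0085.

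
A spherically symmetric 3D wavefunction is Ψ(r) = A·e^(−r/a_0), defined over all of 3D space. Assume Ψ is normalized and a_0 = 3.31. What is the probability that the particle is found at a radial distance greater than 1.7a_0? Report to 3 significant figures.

P = ∫ |Ψ|² 4πr² dr over r > 1.7a_0.
A² is fixed by ∫₀^∞ 4πr²|Ψ|² dr = 1, i.e. A² = (π·a_0^3)^(−1).
Let u = r/a_0; then A², 4π and the length scale all cancel, so P = ∫_{1.7}^{∞} u^2·e^(-2·u) du ÷ ∫_{0}^{∞} u^2·e^(-2·u) du.
An antiderivative of u^2·e^(-2·u) is -(2·u^2 + 2·u + 1)·e^(-2·u)/4; evaluating from 1.7 to ∞ gives 509·e^(-17/5)/200, while the full integral is 1/4.
Taking the ratio yields P = 0.3397.

P ≈ 0.340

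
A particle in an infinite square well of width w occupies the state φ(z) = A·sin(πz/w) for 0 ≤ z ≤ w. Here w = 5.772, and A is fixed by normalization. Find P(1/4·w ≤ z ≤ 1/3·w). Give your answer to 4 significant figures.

P ≈ 0.1047

The probability is P = ∫ |φ|² dz over [1/4·w, 1/3·w].
With A² fixed by ∫|φ|² = 1, i.e. A² = (w/2)^(−1), substitute and integrate.
Let u = z/w; then A² and the length scale cancel, so P = ∫_{1/4}^{1/3} sin(π·u)^2 du ÷ ∫_{0}^{1} sin(π·u)^2 du.
An antiderivative of sin(π·u)^2 is u/2 - sin(2·π·u)/(4·π); evaluating from 1/4 to 1/3 gives -√(3)/(8·π) + 1/24 + 1/(4·π), while the full integral is 1/2.
Taking the ratio, P = (-3·√(3) + π + 6)/(12·π).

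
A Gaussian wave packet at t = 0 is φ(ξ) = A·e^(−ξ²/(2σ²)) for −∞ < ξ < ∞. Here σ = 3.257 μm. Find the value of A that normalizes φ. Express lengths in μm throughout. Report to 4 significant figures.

The normalization condition is ∫|φ|² dξ = 1 from −∞ to ∞.
With ∫_{−∞}^{∞} ξ^(2m) e^(−αξ²) dξ = (2m−1)!!·√π / (2^m α^(m+1/2)), ∫|φ|² dξ = A²·(√(π)·σ).
So A² = (√(π)·σ)^(−1).
Substituting σ = 3.257 gives A² = 0.17322, so A = 0.41620.

A ≈ 0.4162 μm^(-1/2)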